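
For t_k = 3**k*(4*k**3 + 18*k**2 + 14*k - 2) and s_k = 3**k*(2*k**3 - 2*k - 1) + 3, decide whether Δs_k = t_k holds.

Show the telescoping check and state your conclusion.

Valid — Δs_k = t_k.

s_(k+1) = 3*3**k*(-2*k + 2*(k + 1)**3 - 3) + 3
s_(k+1) − s_k = 2*3**k*(-k**3 - 2*k + 3*(k + 1)**3 - 4)
(s_(k+1) − s_k) − t_k = 0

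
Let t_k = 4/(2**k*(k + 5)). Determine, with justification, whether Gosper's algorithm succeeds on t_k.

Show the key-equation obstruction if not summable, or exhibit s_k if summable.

r(k) = (k + 5)/(2*(k + 6)) after simplifying.
Factor: A=k/2 + 5/2; B=k + 6; C=1.
Set up (k/2 + 5/2)·f(k+1) − (k + 5)·f(k) − (1) = 0.
From deg A=1, deg B=1, deg C=0: d=-1.
Negative degree bound (-1): no f exists, t_k not Gosper-summable.

No — t_k has no hypergeometric antidifference.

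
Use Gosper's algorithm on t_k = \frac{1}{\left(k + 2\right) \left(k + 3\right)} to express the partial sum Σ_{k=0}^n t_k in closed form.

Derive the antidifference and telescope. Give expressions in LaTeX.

Ratio r(k) = (k + 2)/(k + 4).
A = k + 2, B = k + 4, C = 1.
Set up (k + 2)·f(k+1) − (k + 3)·f(k) − (1) = 0.
Bound: deg f ≤ 1.
A polynomial solution: f(k) = k/2.
Get s_k = R·t_k = k/(2*(k + 2)) with R(k) = B(k−1)f(k)/C(k) = k*(k + 3)/2.
Verify: 1/(k**2 + 5*k + 6) matches t_k.
s_(n+1) = (n + 1)/(2*(n + 3)) and s_(0) = 0, so S(n) = (n + 1)/(2*(n + 3)).

S(n) = \frac{n + 1}{2 \left(n + 3\right)}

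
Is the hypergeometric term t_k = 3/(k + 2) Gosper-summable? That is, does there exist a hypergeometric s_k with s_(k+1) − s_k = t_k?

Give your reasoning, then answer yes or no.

No — key equation has no polynomial f.

Ratio r(k) = (k + 2)/(k + 3).
A = k + 2, B = k + 3, C = 1.
Key eq: (k + 2)·f(k+1) = (k + 2)·f(k) + (1).
From deg A=1, deg B=1, deg C=0: d=0.
Generic f = c0 gives residual -1; -1 = 0 cannot hold, so t_k is not Gosper-summable.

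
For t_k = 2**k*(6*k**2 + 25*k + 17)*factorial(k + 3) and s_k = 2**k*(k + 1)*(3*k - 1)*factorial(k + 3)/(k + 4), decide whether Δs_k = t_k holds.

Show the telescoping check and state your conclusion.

s_(k+1) = 2**(k + 1)*(k + 2)*(3*k + 2)*factorial(k + 4)/(k + 5)
s_(k+1) − s_k = 2**k*(6*k**4 + 61*k**3 + 215*k**2 + 311*k + 133)*factorial(k + 3)/((k + 4)*(k + 5))
(s_(k+1) − s_k) − t_k = -3*2**k*(6*k**3 + 49*k**2 + 114*k + 69)*factorial(k + 3)/((k + 4)*(k + 5))

Invalid: residual -3*2**k*(6*k**3 + 49*k**2 + 114*k + 69)*factorial(k + 3)/((k + 4)*(k + 5)) ≠ 0.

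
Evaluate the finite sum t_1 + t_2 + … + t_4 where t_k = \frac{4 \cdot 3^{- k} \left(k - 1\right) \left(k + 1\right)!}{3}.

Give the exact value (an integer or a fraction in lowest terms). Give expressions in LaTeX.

Σ = 248/27

Ratio r(k) = k*(k + 2)/(3*(k - 1)).
So A=k/3 + 2/3 and B=1, with C=k - 1.
Need (k/3 + 2/3)·f(k+1) − (1)·f(k) = k - 1.
Bound: deg f ≤ 0.
Coefficient equations give f(k) = 3.
R(k) = B(k−1)·f(k)/C(k) = 3/(k - 1); s_k = R·t_k = 4*factorial(k + 1)/3**k.
Check: Δs_k = 4*(k - 1)*factorial(k + 1)/(3*3**k). ✓
Evaluate s at k=5 and k=1: 320/27 and 8/3; difference 248/27.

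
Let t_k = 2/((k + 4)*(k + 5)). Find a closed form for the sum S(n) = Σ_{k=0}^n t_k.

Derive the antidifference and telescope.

Ratio r(k) = (k + 4)/(k + 6).
A = k + 4, B = k + 6, C = 1.
f must satisfy (k + 4)·f(k+1) − (k + 5)·f(k) = 1.
From deg A=1, deg B=1, deg C=0: d=1.
Coefficient equations give f(k) = k/4.
Get s_k = R·t_k = k/(2*(k + 4)) with R(k) = B(k−1)f(k)/C(k) = k*(k + 5)/4.
Δs = 2/(k**2 + 9*k + 20), as required.
Telescope: S(n) = s_(n+1) − s_(0) = (n + 1)/(2*(n + 5)) − (0) = (n + 1)/(2*(n + 5)).

S(n) = (n + 1)/(2*(n + 5))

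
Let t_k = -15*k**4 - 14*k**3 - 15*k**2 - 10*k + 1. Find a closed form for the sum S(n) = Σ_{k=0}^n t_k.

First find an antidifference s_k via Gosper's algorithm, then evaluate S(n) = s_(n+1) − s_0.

S(n) = -3*n**5 - 11*n**4 - 17*n**3 - 16*n**2 - 6*n + 1

Step 1: r(k) = (15*k**4 + 74*k**3 + 147*k**2 + 142*k + 53)/(15*k**4 + 14*k**3 + 15*k**2 + 10*k - 1).
So A=1 and B=1, with C=k**4 + 14*k**3/15 + k**2 + 2*k/3 - 1/15.
Set up (1)·f(k+1) − (1)·f(k) − (k**4 + 14*k**3/15 + k**2 + 2*k/3 - 1/15) = 0.
Degrees (0,0,4) ⇒ d ≤ 5.
A polynomial solution: f(k) = k*(3*k**4 - 4*k**3 + 3*k**2 + k - 4)/15.
Get s_k = R·t_k = k*(-3*k**4 + 4*k**3 - 3*k**2 - k + 4) with R(k) = B(k−1)f(k)/C(k) = k*(3*k**4 - 4*k**3 + 3*k**2 + k - 4)/(15*k**4 + 14*k**3 + 15*k**2 + 10*k - 1).
s_(k+1) − s_k = -15*k**4 - 14*k**3 - 15*k**2 - 10*k + 1 = t_k.
Evaluate: s_(n+1) = -3*n**5 - 11*n**4 - 17*n**3 - 16*n**2 - 6*n + 1; subtract s_(0) = 0 ⇒ S(n) = -3*n**5 - 11*n**4 - 17*n**3 - 16*n**2 - 6*n + 1.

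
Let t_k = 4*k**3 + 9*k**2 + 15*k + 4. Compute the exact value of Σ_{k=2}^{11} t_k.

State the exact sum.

Σ = 22980

Step 1: r(k) = (4*k**3 + 21*k**2 + 45*k + 32)/(4*k**3 + 9*k**2 + 15*k + 4).
Gosper form: A/B · C(k+1)/C(k) with A=1, B=1, C=k**3 + 9*k**2/4 + 15*k/4 + 1.
Solve (1)·f(k+1) − (1)·f(k) = k**3 + 9*k**2/4 + 15*k/4 + 1.
d = 4 from the (0,0,3) case.
A polynomial solution: f(k) = k*(k**3 + k**2 + 4*k - 2)/4.
Then R = B(k−1)f/C = k*(k**3 + k**2 + 4*k - 2)/(4*k**3 + 9*k**2 + 15*k + 4), so s_k = R(k)·t_k = k*(k**3 + k**2 + 4*k - 2).
Verify: 4*k**3 + 9*k**2 + 15*k + 4 matches t_k.
Sum = s_(12) − s_(2); s_(12) = 23016, s_(2) = 36 ⇒ 22980.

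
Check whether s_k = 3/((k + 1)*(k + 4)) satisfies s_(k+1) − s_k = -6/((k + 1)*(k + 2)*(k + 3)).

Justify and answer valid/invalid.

Invalid: residual 6*(3*k + 11)/(k**5 + 15*k**4 + 85*k**3 + 225*k**2 + 274*k + 120) ≠ 0.

s_(k+1) = 3/((k + 2)*(k + 5))
s_(k+1) − s_k = 6*(-k - 3)/(k**4 + 12*k**3 + 49*k**2 + 78*k + 40)
(s_(k+1) − s_k) − t_k = 6*(3*k + 11)/(k**5 + 15*k**4 + 85*k**3 + 225*k**2 + 274*k + 120)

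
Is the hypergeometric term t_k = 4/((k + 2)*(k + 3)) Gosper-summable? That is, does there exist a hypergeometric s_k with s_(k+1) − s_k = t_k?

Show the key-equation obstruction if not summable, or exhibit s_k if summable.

Step 1: r(k) = (k + 2)/(k + 4).
So A=k + 2 and B=k + 4, with C=1.
f must satisfy (k + 2)·f(k+1) − (k + 3)·f(k) = 1.
From deg A=1, deg B=1, deg C=0: d=1.
A polynomial solution: f(k) = k/2.
Get s_k = R·t_k = 2*k/(k + 2) with R(k) = B(k−1)f(k)/C(k) = k*(k + 3)/2.
Δs = 4/(k**2 + 5*k + 6), as required.

Yes. s_k = 2*k/(k + 2).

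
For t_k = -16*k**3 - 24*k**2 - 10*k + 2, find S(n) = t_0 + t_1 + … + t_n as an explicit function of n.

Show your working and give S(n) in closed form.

t_(k+1)/t_k = (8*k**3 + 36*k**2 + 53*k + 24)/(8*k**3 + 12*k**2 + 5*k - 1).
So A=1 and B=1, with C=k**3 + 3*k**2/2 + 5*k/8 - 1/8.
f must satisfy (1)·f(k+1) − (1)·f(k) = k**3 + 3*k**2/2 + 5*k/8 - 1/8.
d = 4 from the (0,0,3) case.
Solve for f: f(k) = k*(4*k**3 - 3*k - 3)/16 (degree 4 ≤ 4).
R(k) = B(k−1)·f(k)/C(k) = k*(4*k**3 - 3*k - 3)/(2*(8*k**3 + 12*k**2 + 5*k - 1)); s_k = R·t_k = k*(-4*k**3 + 3*k + 3).
Δs = -16*k**3 - 24*k**2 - 10*k + 2, as required.
Σ_(k=0)^n t_k = s_(n+1) − s_(0) = (-4*n**4 - 16*n**3 - 21*n**2 - 7*n + 2) − (0), i.e. -4*n**4 - 16*n**3 - 21*n**2 - 7*n + 2.

S(n) = -4*n**4 - 16*n**3 - 21*n**2 - 7*n + 2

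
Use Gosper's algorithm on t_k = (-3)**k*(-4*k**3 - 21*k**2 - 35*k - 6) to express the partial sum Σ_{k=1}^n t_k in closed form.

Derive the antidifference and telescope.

S(n) = -3*(-3)**n*n**3 - 18*(-3)**n*n**2 - 33*(-3)**n*n - 9*(-3)**n + 9

The ratio is 3*(-4*k**3 - 33*k**2 - 89*k - 66)/(4*k**3 + 21*k**2 + 35*k + 6).
Normal form (A,B,C) = (-3, 1, k**3 + 21*k**2/4 + 35*k/4 + 3/2).
Solve (-3)·f(k+1) − (1)·f(k) = k**3 + 21*k**2/4 + 35*k/4 + 3/2.
deg f ≤ 3 (via 0,0,3).
A polynomial solution: f(k) = -(k**3 + 3*k**2 + 2*k - 3)/4.
Certificate R = B(k−1)f/C = -(k**3 + 3*k**2 + 2*k - 3)/(4*k**3 + 21*k**2 + 35*k + 6) gives s_k = (-3)**k*(k**3 + 3*k**2 + 2*k - 3).
Verify: (-3)**k*(-4*k**3 - 21*k**2 - 35*k - 6) matches t_k.
Telescope: S(n) = s_(n+1) − s_(1) = (-3)**(n + 1)*(n**3 + 6*n**2 + 11*n + 3) − (-9) = -3*(-3)**n*n**3 - 18*(-3)**n*n**2 - 33*(-3)**n*n - 9*(-3)**n + 9.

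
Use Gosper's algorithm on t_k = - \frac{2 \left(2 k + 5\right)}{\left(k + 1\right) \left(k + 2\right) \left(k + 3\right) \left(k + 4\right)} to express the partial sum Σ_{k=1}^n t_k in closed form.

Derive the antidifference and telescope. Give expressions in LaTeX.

t_(k+1)/t_k = (k + 1)*(2*k + 7)/((k + 5)*(2*k + 5)).
Normal form (A,B,C) = (k + 1, k + 5, k + 5/2).
Key eq: (k + 1)·f(k+1) = (k + 4)·f(k) + (k + 5/2).
Degrees (1,1,1) ⇒ d ≤ 3.
Solving with deg f ≤ 3: f(k) = k*(k + 2)*(k + 4)/6.
Certificate R = B(k−1)f/C = k*(k + 2)*(k + 4)**2/(3*(2*k + 5)) gives s_k = 2*k*(-k - 4)/(3*(k**2 + 4*k + 3)).
Verify: 2*(-2*k - 5)/(k**4 + 10*k**3 + 35*k**2 + 50*k + 24) matches t_k.
Evaluate: s_(n+1) = 2*(-n**2 - 6*n - 5)/(3*(n**2 + 6*n + 8)); subtract s_(1) = -5/12 ⇒ S(n) = n*(-n - 6)/(4*(n**2 + 6*n + 8)).

S(n) = \frac{n \left(- n - 6\right)}{4 \left(n^{2} + 6 n + 8\right)}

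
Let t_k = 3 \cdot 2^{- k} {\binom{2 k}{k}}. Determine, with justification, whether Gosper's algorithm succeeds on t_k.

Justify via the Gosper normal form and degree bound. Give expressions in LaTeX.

No — t_k has no hypergeometric antidifference.

r(k) = (2*k + 1)/(k + 1) after simplifying.
Take A(k)=2*k + 1, B(k)=k + 1, C(k)=1.
Solve (2*k + 1)·f(k+1) − (k)·f(k) = 1.
Bound: deg f ≤ -1.
deg f ≤ -1 is impossible — no certificate.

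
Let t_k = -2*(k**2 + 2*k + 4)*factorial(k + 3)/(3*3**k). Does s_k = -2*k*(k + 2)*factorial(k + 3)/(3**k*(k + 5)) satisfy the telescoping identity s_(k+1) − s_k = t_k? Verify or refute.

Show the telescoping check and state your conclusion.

Invalid: residual 2*(k**3 + 7*k**2 + 11*k + 20)*factorial(k + 3)/(3**k*(k + 5)*(k + 6)) ≠ 0.

s_(k+1) = -2*(k + 1)*(k + 3)*factorial(k + 4)/(3*3**k*(k + 6))
s_(k+1) − s_k = -2*(k**4 + 10*k**3 + 35*k**2 + 71*k + 60)*factorial(k + 3)/(3*3**k*(k + 5)*(k + 6))
(s_(k+1) − s_k) − t_k = 2*(k**3 + 7*k**2 + 11*k + 20)*factorial(k + 3)/(3**k*(k + 5)*(k + 6))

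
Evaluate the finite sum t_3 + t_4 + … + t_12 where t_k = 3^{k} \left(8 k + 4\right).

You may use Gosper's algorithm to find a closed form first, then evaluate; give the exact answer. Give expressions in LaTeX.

Σ = 76527288

Ratio r(k) = 3*(2*k + 3)/(2*k + 1).
Gosper form: A/B · C(k+1)/C(k) with A=3, B=1, C=k + 1/2.
Key eq: (3)·f(k+1) = (1)·f(k) + (k + 1/2).
Bound: deg f ≤ 1.
Solve for f: f(k) = (k - 1)/2 (degree 1 ≤ 1).
Get s_k = R·t_k = 4*3**k*(k - 1) with R(k) = B(k−1)f(k)/C(k) = (k - 1)/(2*k + 1).
Verify: 3**k*(8*k + 4) matches t_k.
Telescoping: Σ = s_(13) − s_(3) = 76527504 − (216) = 76527288.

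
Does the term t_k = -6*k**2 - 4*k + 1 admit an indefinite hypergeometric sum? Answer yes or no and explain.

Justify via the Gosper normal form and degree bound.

Compute t_(k+1)/t_k: get (6*k**2 + 16*k + 9)/(6*k**2 + 4*k - 1).
Take A(k)=1, B(k)=1, C(k)=k**2 + 2*k/3 - 1/6.
Key eq: (1)·f(k+1) = (1)·f(k) + (k**2 + 2*k/3 - 1/6).
From deg A=0, deg B=0, deg C=2: d=3.
Solve for f: f(k) = k*(2*k**2 - k - 2)/6 (degree 3 ≤ 3).
Then R = B(k−1)f/C = k*(2*k**2 - k - 2)/(6*k**2 + 4*k - 1), so s_k = R(k)·t_k = k*(-2*k**2 + k + 2).
Verify: -6*k**2 - 4*k + 1 matches t_k.

Yes. s_k = k*(-2*k**2 + k + 2).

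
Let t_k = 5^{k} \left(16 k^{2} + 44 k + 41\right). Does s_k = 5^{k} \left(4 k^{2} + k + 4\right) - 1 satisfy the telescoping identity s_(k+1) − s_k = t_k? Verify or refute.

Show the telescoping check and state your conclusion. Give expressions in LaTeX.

valid; difference matches t_k

s_(k+1) = 5**(k + 1)*(k + 4*(k + 1)**2 + 5) - 1
s_(k+1) − s_k = 5**k*(16*k**2 + 44*k + 41)
(s_(k+1) − s_k) − t_k = 0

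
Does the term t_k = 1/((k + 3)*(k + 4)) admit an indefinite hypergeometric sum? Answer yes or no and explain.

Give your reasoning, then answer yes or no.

The ratio is (k + 3)/(k + 5).
Normal form (A,B,C) = (k + 3, k + 5, 1).
Key eq: (k + 3)·f(k+1) = (k + 4)·f(k) + (1).
Degrees (1,1,0) ⇒ d ≤ 1.
Coefficient equations give f(k) = k/3.
Get s_k = R·t_k = k/(3*(k + 3)) with R(k) = B(k−1)f(k)/C(k) = k*(k + 4)/3.
s_(k+1) − s_k = 1/(k**2 + 7*k + 12) = t_k.

Yes. s_k = k/(3*(k + 3)).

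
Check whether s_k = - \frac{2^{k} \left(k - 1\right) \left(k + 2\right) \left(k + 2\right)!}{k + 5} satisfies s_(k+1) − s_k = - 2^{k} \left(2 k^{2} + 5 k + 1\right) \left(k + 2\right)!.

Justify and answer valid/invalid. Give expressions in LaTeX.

Invalid: residual \frac{3 \cdot 2^{k} \left(k + 2\right) \left(2 k^{2} + 11 k + 3\right) \left(k + 2\right)!}{\left(k + 5\right) \left(k + 6\right)} ≠ 0.

s_(k+1) = -2**(k + 1)*k*(k + 3)*factorial(k + 3)/(k + 6)
s_(k+1) − s_k = -2**k*(2*k**4 + 21*k**3 + 71*k**2 + 86*k + 12)*factorial(k + 2)/((k + 5)*(k + 6))
(s_(k+1) − s_k) − t_k = 3*2**k*(k + 2)*(2*k**2 + 11*k + 3)*factorial(k + 2)/((k + 5)*(k + 6))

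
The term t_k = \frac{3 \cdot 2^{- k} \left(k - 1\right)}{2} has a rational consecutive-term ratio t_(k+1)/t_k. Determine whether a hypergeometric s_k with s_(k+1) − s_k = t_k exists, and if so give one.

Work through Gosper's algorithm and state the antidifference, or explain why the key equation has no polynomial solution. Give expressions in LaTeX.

s_k = - 3 \cdot 2^{- k} k

The ratio is k/(2*(k - 1)).
Take A(k)=1/2, B(k)=1, C(k)=k - 1.
Key eq: (1/2)·f(k+1) = (1)·f(k) + (k - 1).
Degrees (0,0,1) ⇒ d ≤ 1.
Coefficient equations give f(k) = -2*k.
So s_k = (B(k−1)f/C)·t_k = (-2*k/(k - 1))·t_k = -3*k/2**k.
Verify: 3*(k - 1)/(2*2**k) matches t_k.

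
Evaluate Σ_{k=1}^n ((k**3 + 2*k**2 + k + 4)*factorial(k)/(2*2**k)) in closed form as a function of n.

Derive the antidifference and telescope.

t_(k+1)/t_k = (k + 1)*(k + (k + 1)**3 + 2*(k + 1)**2 + 5)/(2*(k**3 + 2*k**2 + k + 4)).
Factor: A=k/2 + 1/2; B=1; C=k**3 + 2*k**2 + k + 4.
Key eq: (k/2 + 1/2)·f(k+1) = (1)·f(k) + (k**3 + 2*k**2 + k + 4).
deg f ≤ 2 (via 1,0,3).
Solving with deg f ≤ 2: f(k) = 2*(k - 1)*(k + 2).
Certificate R = B(k−1)f/C = 2*(k - 1)*(k + 2)/(k**3 + 2*k**2 + k + 4) gives s_k = (k - 1)*(k + 2)*factorial(k)/2**k.
Δs = (k**3 + 2*k**2 + k + 4)*factorial(k)/(2*2**k), as required.
Σ_(k=1)^n t_k = s_(n+1) − s_(1) = (2**(-n - 1)*n*(n + 3)*factorial(n + 1)) − (0), i.e. 2**(-n - 1)*n*(n + 3)*factorial(n + 1).

S(n) = 2**(-n - 1)*n*(n + 3)*factorial(n + 1)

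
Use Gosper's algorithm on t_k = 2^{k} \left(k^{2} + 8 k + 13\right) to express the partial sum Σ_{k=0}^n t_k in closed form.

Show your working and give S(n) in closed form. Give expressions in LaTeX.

S(n) = 2 \cdot 2^{n} n^{2} + 12 \cdot 2^{n} n + 16 \cdot 2^{n} - 3

Compute t_(k+1)/t_k: get 2*(k**2 + 10*k + 22)/(k**2 + 8*k + 13).
A = 2, B = 1, C = k**2 + 8*k + 13.
Set up (2)·f(k+1) − (1)·f(k) − (k**2 + 8*k + 13) = 0.
d = 2 from the (0,0,2) case.
Match coefficients ⇒ f(k) = (k + 1)*(k + 3).
Certificate R = B(k−1)f/C = (k + 1)*(k + 3)/(k**2 + 8*k + 13) gives s_k = 2**k*(k**2 + 4*k + 3).
s_(k+1) − s_k = 2**k*(k**2 + 8*k + 13) = t_k.
Σ_(k=0)^n t_k = s_(n+1) − s_(0) = (2**(n + 1)*(n**2 + 6*n + 8)) − (3), i.e. 2*2**n*n**2 + 12*2**n*n + 16*2**n - 3.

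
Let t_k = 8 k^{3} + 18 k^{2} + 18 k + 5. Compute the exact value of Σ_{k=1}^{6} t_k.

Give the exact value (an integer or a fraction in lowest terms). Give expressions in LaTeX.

Σ = 5574

t_(k+1)/t_k = (8*k**3 + 42*k**2 + 78*k + 49)/(8*k**3 + 18*k**2 + 18*k + 5).
A = 1, B = 1, C = k**3 + 9*k**2/4 + 9*k/4 + 5/8.
Key eq: (1)·f(k+1) = (1)·f(k) + (k**3 + 9*k**2/4 + 9*k/4 + 5/8).
d = 4 from the (0,0,3) case.
Match coefficients ⇒ f(k) = k*(2*k**3 + 2*k**2 + 2*k - 1)/8.
Then R = B(k−1)f/C = k*(2*k**3 + 2*k**2 + 2*k - 1)/(8*k**3 + 18*k**2 + 18*k + 5), so s_k = R(k)·t_k = k*(2*k**3 + 2*k**2 + 2*k - 1).
Verify: 8*k**3 + 18*k**2 + 18*k + 5 matches t_k.
Telescoping: Σ = s_(7) − s_(1) = 5579 − (5) = 5574.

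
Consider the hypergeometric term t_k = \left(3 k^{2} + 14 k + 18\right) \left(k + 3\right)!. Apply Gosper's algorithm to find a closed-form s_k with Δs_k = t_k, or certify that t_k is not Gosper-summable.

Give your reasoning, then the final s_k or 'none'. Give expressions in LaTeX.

The ratio is (k + 4)*(14*k + 3*(k + 1)**2 + 32)/(3*k**2 + 14*k + 18).
Normal form (A,B,C) = (k + 4, 1, k**2 + 14*k/3 + 6).
Need (k + 4)·f(k+1) − (1)·f(k) = k**2 + 14*k/3 + 6.
Bound: deg f ≤ 1.
Match coefficients ⇒ f(k) = (3*k + 2)/3.
So s_k = (B(k−1)f/C)·t_k = ((3*k + 2)/(3*k**2 + 14*k + 18))·t_k = (3*k + 2)*factorial(k + 3).
Verify: (3*k**2 + 14*k + 18)*factorial(k + 3) matches t_k.

s_k = \left(3 k + 2\right) \left(k + 3\right)!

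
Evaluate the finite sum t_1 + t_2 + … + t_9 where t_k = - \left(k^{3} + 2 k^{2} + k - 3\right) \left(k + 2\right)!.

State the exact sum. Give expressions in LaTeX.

Ratio r(k) = (k + 3)*(k + (k + 1)**3 + 2*(k + 1)**2 - 2)/(k**3 + 2*k**2 + k - 3).
So A=k + 3 and B=1, with C=k**3 + 2*k**2 + k - 3.
Key eq: (k + 3)·f(k+1) = (1)·f(k) + (k**3 + 2*k**2 + k - 3).
Degrees (1,0,3) ⇒ d ≤ 2.
A polynomial solution: f(k) = k*(k - 2).
Certificate R = B(k−1)f/C = k*(k - 2)/(k**3 + 2*k**2 + k - 3) gives s_k = -k*(k - 2)*factorial(k + 2).
s_(k+1) − s_k = -(k**3 + 2*k**2 + k - 3)*factorial(k + 2) = t_k.
Σ_(k=1)^(9) t_k = s_(10) − s_(1) = -38320128000 − (6) = -38320128006.

Σ = -38320128006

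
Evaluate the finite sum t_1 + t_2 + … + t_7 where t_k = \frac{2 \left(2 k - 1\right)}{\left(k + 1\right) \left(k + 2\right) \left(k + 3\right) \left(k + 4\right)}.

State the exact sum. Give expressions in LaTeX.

The ratio is (k + 1)*(2*k + 1)/((k + 5)*(2*k - 1)).
Gosper form: A/B · C(k+1)/C(k) with A=k + 1, B=k + 5, C=k - 1/2.
f must satisfy (k + 1)·f(k+1) − (k + 4)·f(k) = k - 1/2.
Degrees (1,1,1) ⇒ d ≤ 3.
A polynomial solution: f(k) = -k/2.
R(k) = B(k−1)·f(k)/C(k) = -k*(k + 4)/(2*k - 1); s_k = R·t_k = -2*k/((k + 1)*(k + 2)*(k + 3)).
Δs = 2*(2*k - 1)/(k**4 + 10*k**3 + 35*k**2 + 50*k + 24), as required.
Σ_(k=1)^(7) t_k = s_(8) − s_(1) = -8/495 − (-1/12) = 133/1980.

Σ = 133/1980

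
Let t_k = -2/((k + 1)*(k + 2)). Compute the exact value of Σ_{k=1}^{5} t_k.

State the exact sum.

Compute t_(k+1)/t_k: get (k + 1)/(k + 3).
A = k + 1, B = k + 3, C = 1.
Need (k + 1)·f(k+1) − (k + 2)·f(k) = 1.
Bound: deg f ≤ 1.
Coefficient equations give f(k) = k.
Then R = B(k−1)f/C = k*(k + 2), so s_k = R(k)·t_k = -2*k/(k + 1).
Check: Δs_k = -2/(k**2 + 3*k + 2). ✓
Telescoping: Σ = s_(6) − s_(1) = -12/7 − (-1) = -5/7.

Σ = -5/7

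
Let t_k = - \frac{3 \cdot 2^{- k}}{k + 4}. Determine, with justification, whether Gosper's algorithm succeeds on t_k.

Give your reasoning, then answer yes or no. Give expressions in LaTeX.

No. Not Gosper-summable.

t_(k+1)/t_k = (k + 4)/(2*(k + 5)).
Factor: A=k/2 + 2; B=k + 5; C=1.
Solve (k/2 + 2)·f(k+1) − (k + 4)·f(k) = 1.
deg f ≤ -1 (via 1,1,0).
d = -1 < 0 ⇒ no nonzero polynomial f; not summable.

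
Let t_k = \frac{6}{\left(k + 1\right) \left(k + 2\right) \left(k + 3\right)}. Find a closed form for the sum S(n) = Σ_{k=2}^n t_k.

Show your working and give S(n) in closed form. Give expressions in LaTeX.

S(n) = \frac{n^{2} + 5 n - 6}{4 \left(n^{2} + 5 n + 6\right)}

t_(k+1)/t_k = (k + 1)/(k + 4).
Take A(k)=k + 1, B(k)=k + 4, C(k)=1.
Solve (k + 1)·f(k+1) − (k + 3)·f(k) = 1.
From deg A=1, deg B=1, deg C=0: d=2.
Coefficient equations give f(k) = k*(k + 3)/4.
So s_k = (B(k−1)f/C)·t_k = (k*(k + 3)**2/4)·t_k = 3*k*(k + 3)/(2*(k + 1)*(k + 2)).
s_(k+1) − s_k = 6/(k**3 + 6*k**2 + 11*k + 6) = t_k.
Evaluate: s_(n+1) = 3*(n**2 + 5*n + 4)/(2*(n**2 + 5*n + 6)); subtract s_(2) = 5/4 ⇒ S(n) = (n**2 + 5*n - 6)/(4*(n**2 + 5*n + 6)).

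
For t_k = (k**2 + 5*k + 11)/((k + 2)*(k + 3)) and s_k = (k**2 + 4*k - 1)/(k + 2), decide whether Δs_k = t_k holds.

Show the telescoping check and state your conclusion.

s_(k+1) = (k**2 + 6*k + 4)/(k + 3)
s_(k+1) − s_k = (k**2 + 5*k + 11)/(k**2 + 5*k + 6)
(s_(k+1) − s_k) − t_k = 0

Valid — Δs_k = t_k.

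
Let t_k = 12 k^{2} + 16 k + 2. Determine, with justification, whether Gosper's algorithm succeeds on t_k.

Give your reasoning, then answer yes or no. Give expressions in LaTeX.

Yes. s_k = 2 k \left(2 k^{2} + k - 2\right).

Ratio r(k) = (6*k**2 + 20*k + 15)/(6*k**2 + 8*k + 1).
Factor: A=1; B=1; C=k**2 + 4*k/3 + 1/6.
Key eq: (1)·f(k+1) = (1)·f(k) + (k**2 + 4*k/3 + 1/6).
deg f ≤ 3 (via 0,0,2).
A polynomial solution: f(k) = k*(2*k**2 + k - 2)/6.
Then R = B(k−1)f/C = k*(2*k**2 + k - 2)/(6*k**2 + 8*k + 1), so s_k = R(k)·t_k = 2*k*(2*k**2 + k - 2).
Check: Δs_k = 12*k**2 + 16*k + 2. ✓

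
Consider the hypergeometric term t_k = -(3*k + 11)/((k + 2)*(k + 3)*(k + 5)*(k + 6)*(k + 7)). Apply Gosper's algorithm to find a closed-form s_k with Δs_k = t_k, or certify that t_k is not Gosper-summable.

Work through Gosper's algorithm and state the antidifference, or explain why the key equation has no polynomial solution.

r(k) = (k + 2)*(k + 5)*(3*k + 14)/((k + 4)*(k + 8)*(3*k + 11)) after simplifying.
Gosper form: A/B · C(k+1)/C(k) with A=k + 2, B=k + 8, C=k**2 + 23*k/3 + 44/3.
f must satisfy (k + 2)·f(k+1) − (k + 7)·f(k) = k**2 + 23*k/3 + 44/3.
deg f ≤ 5 (via 1,1,2).
Solving with deg f ≤ 5: f(k) = k*(k + 3)*(k + 4)*(k**2 + 13*k + 52)/180.
Certificate R = B(k−1)f/C = k*(k + 3)*(k + 7)*(k**2 + 13*k + 52)/(60*(3*k + 11)) gives s_k = k*(-k**2 - 13*k - 52)/(60*(k**3 + 13*k**2 + 52*k + 60)).
Verify: (-3*k - 11)/(k**5 + 23*k**4 + 203*k**3 + 853*k**2 + 1692*k + 1260) matches t_k.

s_k = k*(-k**2 - 13*k - 52)/(60*(k**3 + 13*k**2 + 52*k + 60))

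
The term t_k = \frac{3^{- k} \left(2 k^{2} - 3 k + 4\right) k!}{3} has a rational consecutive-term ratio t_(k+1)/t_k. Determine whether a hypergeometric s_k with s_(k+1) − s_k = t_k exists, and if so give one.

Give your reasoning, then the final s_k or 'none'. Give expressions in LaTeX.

Compute t_(k+1)/t_k: get (k + 1)*(-3*k + 2*(k + 1)**2 + 1)/(3*(2*k**2 - 3*k + 4)).
Factor: A=k/3 + 1/3; B=1; C=k**2 - 3*k/2 + 2.
f must satisfy (k/3 + 1/3)·f(k+1) − (1)·f(k) = k**2 - 3*k/2 + 2.
deg f ≤ 1 (via 1,0,2).
Match coefficients ⇒ f(k) = 3*(2*k - 1)/2.
R(k) = B(k−1)·f(k)/C(k) = 3*(2*k - 1)/(2*k**2 - 3*k + 4); s_k = R·t_k = (2*k - 1)*factorial(k)/3**k.
Check: Δs_k = (2*k**2 - 3*k + 4)*factorial(k)/(3*3**k). ✓

s_k = 3^{- k} \left(2 k - 1\right) k!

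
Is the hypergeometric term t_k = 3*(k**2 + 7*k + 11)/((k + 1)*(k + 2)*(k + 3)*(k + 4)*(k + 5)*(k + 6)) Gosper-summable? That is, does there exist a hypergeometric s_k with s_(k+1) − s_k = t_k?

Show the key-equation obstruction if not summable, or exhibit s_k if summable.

Ratio r(k) = (k + 1)*(7*k + (k + 1)**2 + 18)/((k + 7)*(k**2 + 7*k + 11)).
Take A(k)=k + 1, B(k)=k + 7, C(k)=k**2 + 7*k + 11.
Key eq: (k + 1)·f(k+1) = (k + 6)·f(k) + (k**2 + 7*k + 11).
d = 5 from the (1,1,2) case.
Coefficient equations give f(k) = k*(k + 2)*(k + 4)*(k**2 + 9*k + 23)/45.
Then R = B(k−1)f/C = k*(k + 2)*(k + 4)*(k + 6)*(k**2 + 9*k + 23)/(45*(k**2 + 7*k + 11)), so s_k = R(k)·t_k = k*(k**2 + 9*k + 23)/(15*(k**3 + 9*k**2 + 23*k + 15)).
s_(k+1) − s_k = 3*(k**2 + 7*k + 11)/(k**6 + 21*k**5 + 175*k**4 + 735*k**3 + 1624*k**2 + 1764*k + 720) = t_k.

Yes. s_k = k*(k**2 + 9*k + 23)/(15*(k**3 + 9*k**2 + 23*k + 15)).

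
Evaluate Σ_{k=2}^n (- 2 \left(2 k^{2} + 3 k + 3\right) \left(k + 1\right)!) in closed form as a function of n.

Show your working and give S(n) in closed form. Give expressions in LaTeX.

S(n) = - 4 n \left(n + 2\right)! - 2 \left(n + 2\right)! + 36

r(k) = (k + 2)*(3*k + 2*(k + 1)**2 + 6)/(2*k**2 + 3*k + 3) after simplifying.
Factor: A=k + 2; B=1; C=k**2 + 3*k/2 + 3/2.
Set up (k + 2)·f(k+1) − (1)·f(k) − (k**2 + 3*k/2 + 3/2) = 0.
From deg A=1, deg B=0, deg C=2: d=1.
Solve for f: f(k) = (2*k - 1)/2 (degree 1 ≤ 1).
So s_k = (B(k−1)f/C)·t_k = ((2*k - 1)/(2*k**2 + 3*k + 3))·t_k = -2*(2*k - 1)*factorial(k + 1).
Check: Δs_k = -2*(2*k**2 + 3*k + 3)*factorial(k + 1). ✓
s_(n+1) = -2*(2*n + 1)*factorial(n + 2) and s_(2) = -36, so S(n) = -4*n*factorial(n + 2) - 2*factorial(n + 2) + 36.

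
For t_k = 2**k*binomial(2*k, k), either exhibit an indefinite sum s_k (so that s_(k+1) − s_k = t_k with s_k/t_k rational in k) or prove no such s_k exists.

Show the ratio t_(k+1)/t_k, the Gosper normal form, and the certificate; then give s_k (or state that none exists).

r(k) = 4*(2*k + 1)/(k + 1) after simplifying.
Normal form (A,B,C) = (8*k + 4, k + 1, 1).
Need (8*k + 4)·f(k+1) − (k)·f(k) = 1.
deg f ≤ -1 (via 1,1,0).
deg f ≤ -1 is impossible — no certificate.

not Gosper-summable; s_k does not exist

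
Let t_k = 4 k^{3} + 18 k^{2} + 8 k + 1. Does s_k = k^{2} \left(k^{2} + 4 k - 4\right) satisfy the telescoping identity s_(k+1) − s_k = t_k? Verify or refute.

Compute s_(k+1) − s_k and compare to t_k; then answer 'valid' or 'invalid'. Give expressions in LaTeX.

s_(k+1) = (k + 1)**2*(4*k + (k + 1)**2)
s_(k+1) − s_k = 4*k**3 + 18*k**2 + 8*k + 1
(s_(k+1) − s_k) − t_k = 0

Valid: the claim telescopes to t_k.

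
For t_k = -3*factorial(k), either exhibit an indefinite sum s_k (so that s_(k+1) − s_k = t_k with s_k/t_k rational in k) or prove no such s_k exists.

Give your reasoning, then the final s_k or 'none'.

The ratio is k + 1.
Normal form (A,B,C) = (k + 1, 1, 1).
f must satisfy (k + 1)·f(k+1) − (1)·f(k) = 1.
Degrees (1,0,0) ⇒ d ≤ -1.
Negative degree bound (-1): no f exists, t_k not Gosper-summable.

none — t_k is not Gosper-summable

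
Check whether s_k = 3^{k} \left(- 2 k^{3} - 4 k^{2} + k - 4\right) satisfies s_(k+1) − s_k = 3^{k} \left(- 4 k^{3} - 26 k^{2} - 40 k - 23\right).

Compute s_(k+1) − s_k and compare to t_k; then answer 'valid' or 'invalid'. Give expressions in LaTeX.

valid (s_(k+1) − s_k reduces to t_k)

s_(k+1) = 3**(k + 1)*(k - 2*(k + 1)**3 - 4*(k + 1)**2 - 3)
s_(k+1) − s_k = 3**k*(-4*k**3 - 26*k**2 - 40*k - 23)
(s_(k+1) − s_k) − t_k = 0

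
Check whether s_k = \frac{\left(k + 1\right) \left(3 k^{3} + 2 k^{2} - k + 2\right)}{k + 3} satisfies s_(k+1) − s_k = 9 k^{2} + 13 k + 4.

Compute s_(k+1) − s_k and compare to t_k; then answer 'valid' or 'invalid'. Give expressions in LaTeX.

Invalid: residual \frac{4 \left(- 3 k^{3} - 19 k^{2} - 22 k - 5\right)}{k^{2} + 7 k + 12} ≠ 0.

s_(k+1) = (k + 2)*(-k + 3*(k + 1)**3 + 2*(k + 1)**2 + 1)/(k + 4)
s_(k+1) − s_k = (9*k**4 + 64*k**3 + 127*k**2 + 96*k + 28)/(k**2 + 7*k + 12)
(s_(k+1) − s_k) − t_k = 4*(-3*k**3 - 19*k**2 - 22*k - 5)/(k**2 + 7*k + 12)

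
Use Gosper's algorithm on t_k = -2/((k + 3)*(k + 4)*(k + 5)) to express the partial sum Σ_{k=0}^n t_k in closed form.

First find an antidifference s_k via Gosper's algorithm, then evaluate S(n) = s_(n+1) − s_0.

S(n) = (-n**2 - 9*n - 8)/(12*(n**2 + 9*n + 20))

Compute t_(k+1)/t_k: get (k + 3)/(k + 6).
Normal form (A,B,C) = (k + 3, k + 6, 1).
Need (k + 3)·f(k+1) − (k + 5)·f(k) = 1.
deg f ≤ 2 (via 1,1,0).
A polynomial solution: f(k) = k*(k + 7)/24.
So s_k = (B(k−1)f/C)·t_k = (k*(k + 5)*(k + 7)/24)·t_k = k*(-k - 7)/(12*(k + 3)*(k + 4)).
Verify: -2/(k**3 + 12*k**2 + 47*k + 60) matches t_k.
Telescope: S(n) = s_(n+1) − s_(0) = (-n**2 - 9*n - 8)/(12*(n**2 + 9*n + 20)) − (0) = (-n**2 - 9*n - 8)/(12*(n**2 + 9*n + 20)).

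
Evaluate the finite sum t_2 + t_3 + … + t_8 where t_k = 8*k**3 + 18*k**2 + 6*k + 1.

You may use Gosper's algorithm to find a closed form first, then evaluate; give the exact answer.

Σ = 14231

Step 1: r(k) = (8*k**3 + 42*k**2 + 66*k + 33)/(8*k**3 + 18*k**2 + 6*k + 1).
Normal form (A,B,C) = (1, 1, k**3 + 9*k**2/4 + 3*k/4 + 1/8).
Set up (1)·f(k+1) − (1)·f(k) − (k**3 + 9*k**2/4 + 3*k/4 + 1/8) = 0.
Degrees (0,0,3) ⇒ d ≤ 4.
Coefficient equations give f(k) = k*(2*k**3 + 2*k**2 - 4*k + 1)/8.
R(k) = B(k−1)·f(k)/C(k) = k*(2*k**3 + 2*k**2 - 4*k + 1)/(8*k**3 + 18*k**2 + 6*k + 1); s_k = R·t_k = k*(2*k**3 + 2*k**2 - 4*k + 1).
Δs = 8*k**3 + 18*k**2 + 6*k + 1, as required.
Σ_(k=2)^(8) t_k = s_(9) − s_(2) = 14265 − (34) = 14231.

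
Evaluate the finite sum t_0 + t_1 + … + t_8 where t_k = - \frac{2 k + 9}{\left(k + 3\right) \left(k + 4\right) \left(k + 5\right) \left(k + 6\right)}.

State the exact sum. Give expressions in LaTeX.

Compute t_(k+1)/t_k: get (k + 3)*(2*k + 11)/((k + 7)*(2*k + 9)).
A = k + 3, B = k + 7, C = k + 9/2.
f must satisfy (k + 3)·f(k+1) − (k + 6)·f(k) = k + 9/2.
Degrees (1,1,1) ⇒ d ≤ 3.
Match coefficients ⇒ f(k) = k*(k + 4)*(k + 8)/30.
Certificate R = B(k−1)f/C = k*(k + 4)*(k + 6)*(k + 8)/(15*(2*k + 9)) gives s_k = k*(-k - 8)/(15*(k**2 + 8*k + 15)).
Check: Δs_k = (-2*k - 9)/(k**4 + 18*k**3 + 119*k**2 + 342*k + 360). ✓
Σ_(k=0)^(8) t_k = s_(9) − s_(0) = -17/280 − (0) = -17/280.

Σ = -17/280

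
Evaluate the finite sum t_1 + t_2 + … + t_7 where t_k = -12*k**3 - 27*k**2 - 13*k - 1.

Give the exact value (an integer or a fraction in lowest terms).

t_(k+1)/t_k = (12*k**3 + 63*k**2 + 103*k + 53)/(12*k**3 + 27*k**2 + 13*k + 1).
A = 1, B = 1, C = k**3 + 9*k**2/4 + 13*k/12 + 1/12.
Key eq: (1)·f(k+1) = (1)·f(k) + (k**3 + 9*k**2/4 + 13*k/12 + 1/12).
Degrees (0,0,3) ⇒ d ≤ 4.
A polynomial solution: f(k) = k*(3*k**3 + 3*k**2 - 4*k - 1)/12.
Certificate R = B(k−1)f/C = k*(3*k**3 + 3*k**2 - 4*k - 1)/(12*k**3 + 27*k**2 + 13*k + 1) gives s_k = k*(-3*k**3 - 3*k**2 + 4*k + 1).
Check: Δs_k = -12*k**3 - 27*k**2 - 13*k - 1. ✓
Σ_(k=1)^(7) t_k = s_(8) − s_(1) = -13560 − (-1) = -13559.

Σ = -13559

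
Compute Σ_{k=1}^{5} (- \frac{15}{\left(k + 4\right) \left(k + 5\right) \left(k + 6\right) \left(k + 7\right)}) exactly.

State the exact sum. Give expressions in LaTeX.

Σ = -37/1848

Ratio r(k) = (k + 4)/(k + 8).
Take A(k)=k + 4, B(k)=k + 8, C(k)=1.
Solve (k + 4)·f(k+1) − (k + 7)·f(k) = 1.
d = 3 from the (1,1,0) case.
Solving with deg f ≤ 3: f(k) = k*(k**2 + 15*k + 74)/360.
Then R = B(k−1)f/C = k*(k + 7)*(k**2 + 15*k + 74)/360, so s_k = R(k)·t_k = k*(-k**2 - 15*k - 74)/(24*(k + 4)*(k + 5)*(k + 6)).
Δs = -15/(k**4 + 22*k**3 + 179*k**2 + 638*k + 840), as required.
Sum = s_(6) − s_(1); s_(6) = -5/132, s_(1) = -1/56 ⇒ -37/1848.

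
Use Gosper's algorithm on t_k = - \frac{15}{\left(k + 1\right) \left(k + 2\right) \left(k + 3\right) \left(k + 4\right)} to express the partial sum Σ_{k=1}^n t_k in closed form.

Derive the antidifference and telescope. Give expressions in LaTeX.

Step 1: r(k) = (k + 1)/(k + 5).
Take A(k)=k + 1, B(k)=k + 5, C(k)=1.
f must satisfy (k + 1)·f(k+1) − (k + 4)·f(k) = 1.
Degrees (1,1,0) ⇒ d ≤ 3.
Solve for f: f(k) = k*(k**2 + 6*k + 11)/18 (degree 3 ≤ 3).
Then R = B(k−1)f/C = k*(k + 4)*(k**2 + 6*k + 11)/18, so s_k = R(k)·t_k = 5*k*(-k**2 - 6*k - 11)/(6*(k + 1)*(k + 2)*(k + 3)).
Check: Δs_k = -15/(k**4 + 10*k**3 + 35*k**2 + 50*k + 24). ✓
s_(n+1) = 5*(-n**3 - 9*n**2 - 26*n - 18)/(6*(n**3 + 9*n**2 + 26*n + 24)) and s_(1) = -5/8, so S(n) = 5*n*(-n**2 - 9*n - 26)/(24*(n**3 + 9*n**2 + 26*n + 24)).

S(n) = \frac{5 n \left(- n^{2} - 9 n - 26\right)}{24 \left(n^{3} + 9 n^{2} + 26 n + 24\right)}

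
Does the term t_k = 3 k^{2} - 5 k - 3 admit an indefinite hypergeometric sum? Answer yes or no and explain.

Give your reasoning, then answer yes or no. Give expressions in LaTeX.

t_(k+1)/t_k = (3*k**2 + k - 5)/(3*k**2 - 5*k - 3).
A = 1, B = 1, C = k**2 - 5*k/3 - 1.
Solve (1)·f(k+1) − (1)·f(k) = k**2 - 5*k/3 - 1.
d = 3 from the (0,0,2) case.
Solve for f: f(k) = k**2*(k - 4)/3 (degree 3 ≤ 3).
Then R = B(k−1)f/C = k**2*(k - 4)/(3*k**2 - 5*k - 3), so s_k = R(k)·t_k = k**2*(k - 4).
Verify: 3*k**2 - 5*k - 3 matches t_k.

Yes. s_k = k^{2} \left(k - 4\right).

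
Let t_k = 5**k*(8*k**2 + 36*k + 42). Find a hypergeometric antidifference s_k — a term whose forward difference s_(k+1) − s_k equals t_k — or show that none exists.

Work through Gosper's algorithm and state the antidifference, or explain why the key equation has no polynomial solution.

Compute t_(k+1)/t_k: get 5*(4*k**2 + 26*k + 43)/(4*k**2 + 18*k + 21).
A = 5, B = 1, C = k**2 + 9*k/2 + 21/4.
Need (5)·f(k+1) − (1)·f(k) = k**2 + 9*k/2 + 21/4.
deg f ≤ 2 (via 0,0,2).
Coefficient equations give f(k) = (2*k**2 + 4*k + 3)/8.
R(k) = B(k−1)·f(k)/C(k) = (2*k**2 + 4*k + 3)/(2*(4*k**2 + 18*k + 21)); s_k = R·t_k = 5**k*(2*k**2 + 4*k + 3).
Δs = 5**k*(8*k**2 + 36*k + 42), as required.

s_k = 5**k*(2*k**2 + 4*k + 3)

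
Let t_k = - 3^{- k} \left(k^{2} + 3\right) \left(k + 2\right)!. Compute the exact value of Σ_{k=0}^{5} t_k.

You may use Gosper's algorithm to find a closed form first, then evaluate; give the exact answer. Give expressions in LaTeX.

Compute t_(k+1)/t_k: get (k + 3)*((k + 1)**2 + 3)/(3*(k**2 + 3)).
Gosper form: A/B · C(k+1)/C(k) with A=k/3 + 1, B=1, C=k**2 + 3.
Key eq: (k/3 + 1)·f(k+1) = (1)·f(k) + (k**2 + 3).
From deg A=1, deg B=0, deg C=2: d=1.
Coefficient equations give f(k) = 3*(k - 1).
R(k) = B(k−1)·f(k)/C(k) = 3*(k - 1)/(k**2 + 3); s_k = R·t_k = -3**(1 - k)*(k - 1)*factorial(k + 2).
s_(k+1) − s_k = -(k**2 + 3)*factorial(k + 2)/3**k = t_k.
Sum = s_(6) − s_(0); s_(6) = -22400/27, s_(0) = 6 ⇒ -22562/27.

Σ = -22562/27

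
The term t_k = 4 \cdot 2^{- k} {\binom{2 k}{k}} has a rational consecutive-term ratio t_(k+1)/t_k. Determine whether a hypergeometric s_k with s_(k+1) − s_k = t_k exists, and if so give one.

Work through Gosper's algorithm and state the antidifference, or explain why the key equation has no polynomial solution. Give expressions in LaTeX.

no hypergeometric antidifference exists

Step 1: r(k) = (2*k + 1)/(k + 1).
Normal form (A,B,C) = (2*k + 1, k + 1, 1).
Set up (2*k + 1)·f(k+1) − (k)·f(k) − (1) = 0.
Bound: deg f ≤ -1.
Negative degree bound (-1): no f exists, t_k not Gosper-summable.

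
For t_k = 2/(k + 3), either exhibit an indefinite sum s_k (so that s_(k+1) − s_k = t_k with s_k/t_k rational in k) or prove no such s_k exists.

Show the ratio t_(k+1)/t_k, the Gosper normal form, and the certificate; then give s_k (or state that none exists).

none — t_k is not Gosper-summable

Step 1: r(k) = (k + 3)/(k + 4).
So A=k + 3 and B=k + 4, with C=1.
Set up (k + 3)·f(k+1) − (k + 3)·f(k) − (1) = 0.
Degrees (1,1,0) ⇒ d ≤ 0.
Write f(k) = c0. Then LHS − RHS = -1, requiring -1 = 0: contradictory. No certificate.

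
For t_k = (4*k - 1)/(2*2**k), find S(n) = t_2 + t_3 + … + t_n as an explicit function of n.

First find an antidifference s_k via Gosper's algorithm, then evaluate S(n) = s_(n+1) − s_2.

S(n) = 2**(-n - 2)*(11*2**n - 8*n - 14)

Ratio r(k) = (4*k + 3)/(2*(4*k - 1)).
Normal form (A,B,C) = (1/2, 1, k - 1/4).
Solve (1/2)·f(k+1) − (1)·f(k) = k - 1/4.
From deg A=0, deg B=0, deg C=1: d=1.
Solving with deg f ≤ 1: f(k) = -(4*k + 3)/2.
Then R = B(k−1)f/C = -2*(4*k + 3)/(4*k - 1), so s_k = R(k)·t_k = (-4*k - 3)/2**k.
Check: Δs_k = (4*k - 1)/(2*2**k). ✓
Telescope: S(n) = s_(n+1) − s_(2) = 2**(-n - 1)*(-4*n - 7) − (-11/4) = 2**(-n - 2)*(11*2**n - 8*n - 14).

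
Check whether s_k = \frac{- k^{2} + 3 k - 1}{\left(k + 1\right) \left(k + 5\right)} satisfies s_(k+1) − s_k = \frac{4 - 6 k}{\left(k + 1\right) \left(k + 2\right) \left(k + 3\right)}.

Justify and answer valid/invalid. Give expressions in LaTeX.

s_(k+1) = (-k**2 + k + 1)/(k**2 + 8*k + 12)
s_(k+1) − s_k = (-9*k**2 - 17*k + 17)/(k**4 + 14*k**3 + 65*k**2 + 112*k + 60)
(s_(k+1) − s_k) − t_k = 3*(-k**3 + 6*k**2 + 34*k - 23)/(k**5 + 17*k**4 + 107*k**3 + 307*k**2 + 396*k + 180)

Invalid: residual \frac{3 \left(- k^{3} + 6 k^{2} + 34 k - 23\right)}{k^{5} + 17 k^{4} + 107 k^{3} + 307 k^{2} + 396 k + 180} ≠ 0.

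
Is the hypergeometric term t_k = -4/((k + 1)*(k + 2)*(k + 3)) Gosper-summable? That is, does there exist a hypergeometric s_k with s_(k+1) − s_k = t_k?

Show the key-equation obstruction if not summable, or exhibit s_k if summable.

Yes. s_k = k*(-k - 3)/((k + 1)*(k + 2)).

Ratio r(k) = (k + 1)/(k + 4).
Gosper form: A/B · C(k+1)/C(k) with A=k + 1, B=k + 4, C=1.
Solve (k + 1)·f(k+1) − (k + 3)·f(k) = 1.
Bound: deg f ≤ 2.
A polynomial solution: f(k) = k*(k + 3)/4.
Then R = B(k−1)f/C = k*(k + 3)**2/4, so s_k = R(k)·t_k = k*(-k - 3)/((k + 1)*(k + 2)).
s_(k+1) − s_k = -4/(k**3 + 6*k**2 + 11*k + 6) = t_k.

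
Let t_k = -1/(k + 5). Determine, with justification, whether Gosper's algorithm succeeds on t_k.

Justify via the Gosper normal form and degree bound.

No — the linear system for f has no solution.

Step 1: r(k) = (k + 5)/(k + 6).
So A=k + 5 and B=k + 6, with C=1.
Set up (k + 5)·f(k+1) − (k + 5)·f(k) − (1) = 0.
deg f ≤ 0 (via 1,1,0).
Put f(k) = c0: A·f(k+1) − B(k−1)·f(k) − C = -1; need -1 = 0 — inconsistent ⇒ no f, not summable.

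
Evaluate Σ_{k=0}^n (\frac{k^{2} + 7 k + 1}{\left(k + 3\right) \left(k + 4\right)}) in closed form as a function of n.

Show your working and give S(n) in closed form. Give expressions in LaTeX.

Ratio r(k) = (k + 3)*(7*k + (k + 1)**2 + 8)/((k + 5)*(k**2 + 7*k + 1)).
A = k + 3, B = k + 5, C = k**2 + 7*k + 1.
Set up (k + 3)·f(k+1) − (k + 4)·f(k) − (k**2 + 7*k + 1) = 0.
d = 2 from the (1,1,2) case.
A polynomial solution: f(k) = k*(3*k - 2)/3.
Certificate R = B(k−1)f/C = k*(k + 4)*(3*k - 2)/(3*(k**2 + 7*k + 1)) gives s_k = k*(3*k - 2)/(3*(k + 3)).
Check: Δs_k = (k**2 + 7*k + 1)/(k**2 + 7*k + 12). ✓
Σ_(k=0)^n t_k = s_(n+1) − s_(0) = ((3*n**2 + 4*n + 1)/(3*(n + 4))) − (0), i.e. (3*n**2 + 4*n + 1)/(3*(n + 4)).

S(n) = \frac{3 n^{2} + 4 n + 1}{3 \left(n + 4\right)}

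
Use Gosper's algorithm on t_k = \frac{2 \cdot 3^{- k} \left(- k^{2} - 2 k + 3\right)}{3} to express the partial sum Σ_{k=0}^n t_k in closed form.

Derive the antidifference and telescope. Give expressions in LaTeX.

S(n) = 3^{- n - 1} \left(3^{n + 1} + n^{2} + 5 n + 3\right)

Compute t_(k+1)/t_k: get k*(k + 4)/(3*(k**2 + 2*k - 3)).
Take A(k)=1/3, B(k)=1, C(k)=k**2 + 2*k - 3.
Key eq: (1/3)·f(k+1) = (1)·f(k) + (k**2 + 2*k - 3).
Bound: deg f ≤ 2.
Coefficient equations give f(k) = -3*(k**2 + 3*k - 1)/2.
Get s_k = R·t_k = (k**2 + 3*k - 1)/3**k with R(k) = B(k−1)f(k)/C(k) = -3*(k**2 + 3*k - 1)/(2*(k - 1)*(k + 3)).
Check: Δs_k = 2*(-k**2 - 2*k + 3)/(3*3**k). ✓
Evaluate: s_(n+1) = 3**(-n - 1)*(n**2 + 5*n + 3); subtract s_(0) = -1 ⇒ S(n) = 3**(-n - 1)*(3**(n + 1) + n**2 + 5*n + 3).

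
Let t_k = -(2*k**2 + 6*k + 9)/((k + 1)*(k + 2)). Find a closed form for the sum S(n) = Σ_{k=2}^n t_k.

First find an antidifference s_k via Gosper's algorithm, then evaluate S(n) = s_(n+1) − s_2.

S(n) = (-6*n**2 - 11*n + 17)/(3*(n + 2))

The ratio is (k + 1)*(6*k + 2*(k + 1)**2 + 15)/((k + 3)*(2*k**2 + 6*k + 9)).
Factor: A=k + 1; B=k + 3; C=k**2 + 3*k + 9/2.
Need (k + 1)·f(k+1) − (k + 2)·f(k) = k**2 + 3*k + 9/2.
From deg A=1, deg B=1, deg C=2: d=2.
Match coefficients ⇒ f(k) = k*(2*k + 7)/2.
Get s_k = R·t_k = k*(-2*k - 7)/(k + 1) with R(k) = B(k−1)f(k)/C(k) = k*(k + 2)*(2*k + 7)/(2*k**2 + 6*k + 9).
s_(k+1) − s_k = (-2*k**2 - 6*k - 9)/(k**2 + 3*k + 2) = t_k.
Evaluate: s_(n+1) = (-2*n**2 - 11*n - 9)/(n + 2); subtract s_(2) = -22/3 ⇒ S(n) = (-6*n**2 - 11*n + 17)/(3*(n + 2)).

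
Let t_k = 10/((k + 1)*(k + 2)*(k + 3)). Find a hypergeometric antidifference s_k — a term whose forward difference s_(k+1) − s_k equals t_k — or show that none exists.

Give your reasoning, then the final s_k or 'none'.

s_k = 5*k*(k + 3)/(2*(k + 1)*(k + 2))

t_(k+1)/t_k = (k + 1)/(k + 4).
A = k + 1, B = k + 4, C = 1.
Solve (k + 1)·f(k+1) − (k + 3)·f(k) = 1.
From deg A=1, deg B=1, deg C=0: d=2.
Solving with deg f ≤ 2: f(k) = k*(k + 3)/4.
So s_k = (B(k−1)f/C)·t_k = (k*(k + 3)**2/4)·t_k = 5*k*(k + 3)/(2*(k + 1)*(k + 2)).
s_(k+1) − s_k = 10/(k**3 + 6*k**2 + 11*k + 6) = t_k.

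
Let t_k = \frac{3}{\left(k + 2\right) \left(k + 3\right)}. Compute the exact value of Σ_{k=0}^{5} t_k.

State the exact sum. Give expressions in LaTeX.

Σ = 9/8

Compute t_(k+1)/t_k: get (k + 2)/(k + 4).
A = k + 2, B = k + 4, C = 1.
Key eq: (k + 2)·f(k+1) = (k + 3)·f(k) + (1).
Bound: deg f ≤ 1.
Solving with deg f ≤ 1: f(k) = k/2.
So s_k = (B(k−1)f/C)·t_k = (k*(k + 3)/2)·t_k = 3*k/(2*(k + 2)).
s_(k+1) − s_k = 3/(k**2 + 5*k + 6) = t_k.
Sum = s_(6) − s_(0); s_(6) = 9/8, s_(0) = 0 ⇒ 9/8.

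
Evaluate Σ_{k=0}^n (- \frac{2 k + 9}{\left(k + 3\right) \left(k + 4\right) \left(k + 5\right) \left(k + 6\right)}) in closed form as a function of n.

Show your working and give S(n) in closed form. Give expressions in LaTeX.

S(n) = \frac{- n^{2} - 10 n - 9}{15 \left(n^{2} + 10 n + 24\right)}

Step 1: r(k) = (k + 3)*(2*k + 11)/((k + 7)*(2*k + 9)).
Factor: A=k + 3; B=k + 7; C=k + 9/2.
f must satisfy (k + 3)·f(k+1) − (k + 6)·f(k) = k + 9/2.
From deg A=1, deg B=1, deg C=1: d=3.
Coefficient equations give f(k) = k*(k + 4)*(k + 8)/30.
Certificate R = B(k−1)f/C = k*(k + 4)*(k + 6)*(k + 8)/(15*(2*k + 9)) gives s_k = k*(-k - 8)/(15*(k**2 + 8*k + 15)).
Δs = (-2*k - 9)/(k**4 + 18*k**3 + 119*k**2 + 342*k + 360), as required.
Evaluate: s_(n+1) = (-n**2 - 10*n - 9)/(15*(n**2 + 10*n + 24)); subtract s_(0) = 0 ⇒ S(n) = (-n**2 - 10*n - 9)/(15*(n**2 + 10*n + 24)).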